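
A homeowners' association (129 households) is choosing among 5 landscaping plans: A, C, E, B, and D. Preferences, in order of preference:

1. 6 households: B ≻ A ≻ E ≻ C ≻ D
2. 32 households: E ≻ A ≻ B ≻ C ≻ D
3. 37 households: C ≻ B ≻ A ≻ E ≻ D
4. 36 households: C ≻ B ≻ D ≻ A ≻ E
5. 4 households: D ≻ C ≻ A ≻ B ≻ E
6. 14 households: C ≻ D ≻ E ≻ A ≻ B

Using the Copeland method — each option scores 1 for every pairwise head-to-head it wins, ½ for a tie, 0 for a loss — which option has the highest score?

C

A: beats E and D; loses to C and B → score 2.
C: beats A, E, B, and D → score 4.
E: beats D; loses to A, C, and B → score 1.
B: beats A, E, and D; loses to C → score 3.
D: loses to A, C, E, and B → score 0.
C has the best pairwise record.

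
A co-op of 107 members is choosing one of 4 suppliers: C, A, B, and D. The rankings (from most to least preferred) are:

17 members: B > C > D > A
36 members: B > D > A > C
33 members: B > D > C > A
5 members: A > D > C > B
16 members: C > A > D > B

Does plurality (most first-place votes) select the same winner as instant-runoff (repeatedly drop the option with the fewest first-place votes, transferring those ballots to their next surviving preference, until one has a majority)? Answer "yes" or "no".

Plurality — first-place votes: C 16, A 5, B 86, D 0. Winner: B.
Instant-runoff — R1 C 16, A 5, B 86, D 0 (B winner). Winner: B.
The two methods agree.

yes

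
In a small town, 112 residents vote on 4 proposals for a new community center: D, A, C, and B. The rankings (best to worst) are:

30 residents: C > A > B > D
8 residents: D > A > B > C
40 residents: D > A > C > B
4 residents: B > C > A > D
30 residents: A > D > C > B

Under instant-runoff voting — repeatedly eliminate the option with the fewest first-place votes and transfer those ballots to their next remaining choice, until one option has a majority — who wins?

D

Round 1: D 48, A 30, C 30, B 4. Eliminate B.
Round 2: D 48, A 30, C 34. Eliminate A.
Round 3: D 78, C 34. D has a majority.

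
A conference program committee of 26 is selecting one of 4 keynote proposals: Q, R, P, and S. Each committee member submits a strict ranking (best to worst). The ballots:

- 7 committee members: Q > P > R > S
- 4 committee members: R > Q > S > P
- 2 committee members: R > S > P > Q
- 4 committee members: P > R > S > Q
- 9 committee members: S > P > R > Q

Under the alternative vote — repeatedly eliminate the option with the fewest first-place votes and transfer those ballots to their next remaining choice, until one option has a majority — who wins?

R

Round 1: Q 7, R 6, P 4, S 9. Eliminate P.
Round 2: Q 7, R 10, S 9. Eliminate Q.
Round 3: R 17, S 9. R has a majority.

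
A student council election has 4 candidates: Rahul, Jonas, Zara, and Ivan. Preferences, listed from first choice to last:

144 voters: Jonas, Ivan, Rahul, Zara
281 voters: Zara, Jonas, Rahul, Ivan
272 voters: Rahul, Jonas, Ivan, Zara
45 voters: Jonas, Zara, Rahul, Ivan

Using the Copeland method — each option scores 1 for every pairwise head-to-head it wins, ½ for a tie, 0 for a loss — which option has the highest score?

Jonas

Rahul: beats Zara and Ivan; loses to Jonas → score 2.
Jonas: beats Rahul, Zara, and Ivan → score 3.
Zara: loses to Rahul, Jonas, and Ivan → score 0.
Ivan: beats Zara; loses to Rahul and Jonas → score 1.
Jonas has the best pairwise record.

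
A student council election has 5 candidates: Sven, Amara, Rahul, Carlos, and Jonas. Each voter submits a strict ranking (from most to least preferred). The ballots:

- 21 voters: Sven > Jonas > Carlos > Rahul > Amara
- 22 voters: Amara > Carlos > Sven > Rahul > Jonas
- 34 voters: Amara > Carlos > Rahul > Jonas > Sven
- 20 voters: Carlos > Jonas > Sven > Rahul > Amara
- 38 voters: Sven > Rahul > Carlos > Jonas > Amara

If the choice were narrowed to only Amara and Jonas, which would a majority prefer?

Jonas

Voters preferring Amara to Jonas: 56; preferring Jonas to Amara: 79.
Jonas wins the head-to-head.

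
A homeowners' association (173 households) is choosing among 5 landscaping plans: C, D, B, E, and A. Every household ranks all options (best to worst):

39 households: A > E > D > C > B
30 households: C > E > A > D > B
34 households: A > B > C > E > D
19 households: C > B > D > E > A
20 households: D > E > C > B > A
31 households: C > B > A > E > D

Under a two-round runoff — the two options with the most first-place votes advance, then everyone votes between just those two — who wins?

Round 1 first-place votes: C 80, D 20, B 0, E 0, A 73.
C and A advance.
Runoff: C is preferred to A by 100 voters; A by 73.
C wins the runoff.

C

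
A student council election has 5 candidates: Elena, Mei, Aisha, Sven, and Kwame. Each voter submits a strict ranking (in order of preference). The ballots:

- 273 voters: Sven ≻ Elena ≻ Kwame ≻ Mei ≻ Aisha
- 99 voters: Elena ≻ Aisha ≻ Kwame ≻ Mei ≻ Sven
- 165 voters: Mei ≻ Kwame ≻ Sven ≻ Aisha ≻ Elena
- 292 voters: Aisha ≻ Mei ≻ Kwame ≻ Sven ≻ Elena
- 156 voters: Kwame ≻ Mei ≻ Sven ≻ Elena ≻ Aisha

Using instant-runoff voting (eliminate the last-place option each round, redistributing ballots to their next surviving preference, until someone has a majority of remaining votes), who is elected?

Round 1: Elena 99, Mei 165, Aisha 292, Sven 273, Kwame 156. Eliminate Elena.
Round 2: Mei 165, Aisha 391, Sven 273, Kwame 156. Eliminate Kwame.
Round 3: Mei 321, Aisha 391, Sven 273. Eliminate Sven.
Round 4: Mei 594, Aisha 391. Mei has a majority.

Mei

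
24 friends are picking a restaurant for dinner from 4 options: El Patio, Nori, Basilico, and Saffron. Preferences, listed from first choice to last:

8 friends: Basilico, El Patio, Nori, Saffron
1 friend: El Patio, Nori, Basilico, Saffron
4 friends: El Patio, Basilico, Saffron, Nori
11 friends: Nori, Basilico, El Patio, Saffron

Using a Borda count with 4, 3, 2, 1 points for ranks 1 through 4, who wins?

El Patio: 8·3 + 1·4 + 4·4 + 11·2 = 66
Nori: 8·2 + 1·3 + 4·1 + 11·4 = 67
Basilico: 8·4 + 1·2 + 4·3 + 11·3 = 79
Saffron: 8·1 + 1·1 + 4·2 + 11·1 = 28
Basilico has the highest Borda score (79).

Basilico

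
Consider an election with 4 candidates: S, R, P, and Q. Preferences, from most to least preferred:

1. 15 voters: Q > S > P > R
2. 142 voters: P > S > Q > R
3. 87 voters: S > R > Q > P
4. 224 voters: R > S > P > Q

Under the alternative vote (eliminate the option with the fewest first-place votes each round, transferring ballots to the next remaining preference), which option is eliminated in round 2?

S

Round 1: S 87, R 224, P 142, Q 15. Eliminate Q.
Round 2: S 102, R 224, P 142. Eliminate S.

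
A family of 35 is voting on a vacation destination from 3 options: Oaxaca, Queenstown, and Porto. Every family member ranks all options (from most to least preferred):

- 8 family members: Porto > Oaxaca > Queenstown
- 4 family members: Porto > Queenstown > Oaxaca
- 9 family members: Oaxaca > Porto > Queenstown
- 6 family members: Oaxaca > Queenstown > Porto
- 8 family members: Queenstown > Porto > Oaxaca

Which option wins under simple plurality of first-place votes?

Oaxaca

First-place votes: Oaxaca 15, Queenstown 8, Porto 12.
Oaxaca has the most first-place votes.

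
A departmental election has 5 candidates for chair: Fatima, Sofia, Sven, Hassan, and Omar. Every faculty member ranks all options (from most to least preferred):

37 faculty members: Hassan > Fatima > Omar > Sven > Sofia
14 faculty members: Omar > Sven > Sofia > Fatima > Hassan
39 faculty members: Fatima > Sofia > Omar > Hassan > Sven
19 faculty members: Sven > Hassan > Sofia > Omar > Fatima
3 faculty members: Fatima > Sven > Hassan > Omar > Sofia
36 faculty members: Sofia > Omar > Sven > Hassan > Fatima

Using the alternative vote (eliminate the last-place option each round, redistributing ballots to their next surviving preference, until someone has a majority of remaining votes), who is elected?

Sofia

Round 1: Fatima 42, Sofia 36, Sven 19, Hassan 37, Omar 14. Eliminate Omar.
Round 2: Fatima 42, Sofia 36, Sven 33, Hassan 37. Eliminate Sven.
Round 3: Fatima 42, Sofia 50, Hassan 56. Eliminate Fatima.
Round 4: Sofia 89, Hassan 59. Sofia has a majority.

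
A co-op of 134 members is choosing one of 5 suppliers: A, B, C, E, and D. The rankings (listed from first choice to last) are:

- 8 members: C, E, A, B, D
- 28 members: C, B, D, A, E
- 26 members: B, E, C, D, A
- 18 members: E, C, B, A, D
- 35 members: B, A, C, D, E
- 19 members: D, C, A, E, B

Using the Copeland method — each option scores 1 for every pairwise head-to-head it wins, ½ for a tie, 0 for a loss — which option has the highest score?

A: beats E; loses to B, C, and D → score 1.
B: beats A, E, and D; loses to C → score 3.
C: beats A, B, E, and D → score 4.
E: loses to A, B, C, and D → score 0.
D: beats A and E; loses to B and C → score 2.
C has the best pairwise record.

C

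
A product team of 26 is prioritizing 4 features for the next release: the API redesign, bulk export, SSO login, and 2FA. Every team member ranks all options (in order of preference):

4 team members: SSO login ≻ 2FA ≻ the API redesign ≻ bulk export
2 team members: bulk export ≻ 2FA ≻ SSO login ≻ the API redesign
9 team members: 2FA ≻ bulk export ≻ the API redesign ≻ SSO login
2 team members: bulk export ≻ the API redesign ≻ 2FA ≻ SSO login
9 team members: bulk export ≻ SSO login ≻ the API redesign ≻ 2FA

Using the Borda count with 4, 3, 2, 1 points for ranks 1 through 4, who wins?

the API redesign: 4·2 + 2·1 + 9·2 + 2·3 + 9·2 = 52
bulk export: 4·1 + 2·4 + 9·3 + 2·4 + 9·4 = 83
SSO login: 4·4 + 2·2 + 9·1 + 2·1 + 9·3 = 58
2FA: 4·3 + 2·3 + 9·4 + 2·2 + 9·1 = 67
bulk export has the highest Borda score (83).

bulk export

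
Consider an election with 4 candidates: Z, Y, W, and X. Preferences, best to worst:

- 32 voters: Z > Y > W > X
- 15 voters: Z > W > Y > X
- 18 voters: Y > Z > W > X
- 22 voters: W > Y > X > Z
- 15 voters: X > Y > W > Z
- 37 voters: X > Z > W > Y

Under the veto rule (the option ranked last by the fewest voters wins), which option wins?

Last-place votes: Z 37, Y 37, W 0, X 65.
W is ranked last by the fewest voters, so W wins.

W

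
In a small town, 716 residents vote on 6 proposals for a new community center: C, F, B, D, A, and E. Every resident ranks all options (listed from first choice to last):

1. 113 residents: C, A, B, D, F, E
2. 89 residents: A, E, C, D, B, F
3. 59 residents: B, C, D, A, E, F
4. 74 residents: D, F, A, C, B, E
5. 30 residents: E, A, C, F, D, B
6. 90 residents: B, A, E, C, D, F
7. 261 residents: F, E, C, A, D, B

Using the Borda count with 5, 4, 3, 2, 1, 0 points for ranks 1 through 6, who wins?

C

C: 113·5 + 89·3 + 59·4 + 74·2 + 30·3 + 90·2 + 261·3 = 2269
F: 113·1 + 89·0 + 59·0 + 74·4 + 30·2 + 90·0 + 261·5 = 1774
B: 113·3 + 89·1 + 59·5 + 74·1 + 30·0 + 90·5 + 261·0 = 1247
D: 113·2 + 89·2 + 59·3 + 74·5 + 30·1 + 90·1 + 261·1 = 1332
A: 113·4 + 89·5 + 59·2 + 74·3 + 30·4 + 90·4 + 261·2 = 2239
E: 113·0 + 89·4 + 59·1 + 74·0 + 30·5 + 90·3 + 261·4 = 1879
C has the highest Borda score (2269).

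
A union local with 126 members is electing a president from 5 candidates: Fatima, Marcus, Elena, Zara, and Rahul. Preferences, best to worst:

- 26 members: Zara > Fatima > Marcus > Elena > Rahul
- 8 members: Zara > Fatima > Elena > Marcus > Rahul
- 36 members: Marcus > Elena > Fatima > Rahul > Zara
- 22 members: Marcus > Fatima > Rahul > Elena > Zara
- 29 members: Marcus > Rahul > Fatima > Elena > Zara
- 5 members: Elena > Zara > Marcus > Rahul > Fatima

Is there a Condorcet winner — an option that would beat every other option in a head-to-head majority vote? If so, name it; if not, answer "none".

Marcus

Marcus vs Fatima: 92–34 for Marcus.
Marcus vs Elena: 113–13 for Marcus.
Marcus vs Zara: 87–39 for Marcus.
Marcus vs Rahul: 126–0 for Marcus.
Marcus beats every other option head-to-head.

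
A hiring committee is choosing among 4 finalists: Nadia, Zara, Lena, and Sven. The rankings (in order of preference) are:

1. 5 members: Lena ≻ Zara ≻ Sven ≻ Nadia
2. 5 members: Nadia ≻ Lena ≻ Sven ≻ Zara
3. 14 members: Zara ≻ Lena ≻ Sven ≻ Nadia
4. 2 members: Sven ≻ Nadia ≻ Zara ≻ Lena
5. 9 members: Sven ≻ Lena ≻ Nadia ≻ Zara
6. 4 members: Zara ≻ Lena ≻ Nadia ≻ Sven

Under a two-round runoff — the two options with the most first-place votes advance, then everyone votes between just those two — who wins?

Round 1 first-place votes: Nadia 5, Zara 18, Lena 5, Sven 11.
Zara and Sven advance.
Runoff: Zara is preferred to Sven by 23 voters; Sven by 16.
Zara wins the runoff.

Zara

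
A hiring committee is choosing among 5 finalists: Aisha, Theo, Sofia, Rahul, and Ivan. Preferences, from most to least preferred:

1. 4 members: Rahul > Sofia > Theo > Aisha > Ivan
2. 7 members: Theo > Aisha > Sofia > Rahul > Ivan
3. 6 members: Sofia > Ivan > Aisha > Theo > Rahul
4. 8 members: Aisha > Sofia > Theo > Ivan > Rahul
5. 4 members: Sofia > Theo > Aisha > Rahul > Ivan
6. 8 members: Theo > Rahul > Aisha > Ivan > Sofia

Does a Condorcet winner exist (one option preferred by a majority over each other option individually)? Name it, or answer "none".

Checking pairwise contests:
Theo beats Aisha 23–14.
Sofia beats Theo 22–15.
Aisha beats Sofia 23–14.
Aisha beats Rahul 25–12.
Aisha beats Ivan 31–6.
Every option loses at least one head-to-head, so there is no Condorcet winner.

none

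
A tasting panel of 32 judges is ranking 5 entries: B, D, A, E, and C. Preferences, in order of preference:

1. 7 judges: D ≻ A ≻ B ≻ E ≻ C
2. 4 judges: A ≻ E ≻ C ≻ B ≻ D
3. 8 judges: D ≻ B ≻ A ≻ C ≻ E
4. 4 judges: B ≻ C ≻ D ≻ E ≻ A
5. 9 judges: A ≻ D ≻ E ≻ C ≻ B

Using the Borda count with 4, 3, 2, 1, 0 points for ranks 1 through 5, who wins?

B: 7·2 + 4·1 + 8·3 + 4·4 + 9·0 = 58
D: 7·4 + 4·0 + 8·4 + 4·2 + 9·3 = 95
A: 7·3 + 4·4 + 8·2 + 4·0 + 9·4 = 89
E: 7·1 + 4·3 + 8·0 + 4·1 + 9·2 = 41
C: 7·0 + 4·2 + 8·1 + 4·3 + 9·1 = 37
D has the highest Borda score (95).

D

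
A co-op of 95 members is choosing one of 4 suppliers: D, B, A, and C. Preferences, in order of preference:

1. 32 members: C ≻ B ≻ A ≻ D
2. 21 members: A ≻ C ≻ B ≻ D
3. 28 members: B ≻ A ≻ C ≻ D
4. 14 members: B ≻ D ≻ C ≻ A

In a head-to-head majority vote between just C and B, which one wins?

C

Voters preferring C to B: 53; preferring B to C: 42.
C wins the head-to-head.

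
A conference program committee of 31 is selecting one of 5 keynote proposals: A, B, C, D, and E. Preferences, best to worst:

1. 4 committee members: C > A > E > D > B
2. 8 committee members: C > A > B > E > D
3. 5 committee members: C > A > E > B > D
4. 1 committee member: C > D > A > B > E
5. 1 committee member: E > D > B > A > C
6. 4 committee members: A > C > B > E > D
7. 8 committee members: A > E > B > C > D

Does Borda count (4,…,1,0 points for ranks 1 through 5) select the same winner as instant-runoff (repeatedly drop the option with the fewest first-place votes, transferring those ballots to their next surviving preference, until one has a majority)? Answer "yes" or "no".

Borda — scores: A 102, B 48, C 92, D 10, E 58. Winner: A.
Instant-runoff — R1 A 12, B 0, C 18, D 0, E 1 (C winner). Winner: C.
The two methods disagree.

no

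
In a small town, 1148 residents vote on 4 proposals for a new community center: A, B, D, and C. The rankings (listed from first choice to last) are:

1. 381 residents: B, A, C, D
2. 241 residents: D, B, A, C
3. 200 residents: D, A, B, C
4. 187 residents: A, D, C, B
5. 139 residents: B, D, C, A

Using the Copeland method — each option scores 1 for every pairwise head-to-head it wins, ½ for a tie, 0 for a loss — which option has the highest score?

D

A: beats C; loses to B and D → score 1.
B: beats A and C; loses to D → score 2.
D: beats A, B, and C → score 3.
C: loses to A, B, and D → score 0.
D has the best pairwise record.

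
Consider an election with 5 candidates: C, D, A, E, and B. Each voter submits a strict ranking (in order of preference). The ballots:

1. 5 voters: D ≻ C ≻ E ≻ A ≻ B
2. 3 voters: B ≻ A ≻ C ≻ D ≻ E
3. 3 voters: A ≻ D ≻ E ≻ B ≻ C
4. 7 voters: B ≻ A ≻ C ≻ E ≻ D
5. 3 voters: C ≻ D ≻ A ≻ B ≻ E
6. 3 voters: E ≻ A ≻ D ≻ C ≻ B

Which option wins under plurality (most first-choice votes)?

B

First-place votes: C 3, D 5, A 3, E 3, B 10.
B has the most first-place votes.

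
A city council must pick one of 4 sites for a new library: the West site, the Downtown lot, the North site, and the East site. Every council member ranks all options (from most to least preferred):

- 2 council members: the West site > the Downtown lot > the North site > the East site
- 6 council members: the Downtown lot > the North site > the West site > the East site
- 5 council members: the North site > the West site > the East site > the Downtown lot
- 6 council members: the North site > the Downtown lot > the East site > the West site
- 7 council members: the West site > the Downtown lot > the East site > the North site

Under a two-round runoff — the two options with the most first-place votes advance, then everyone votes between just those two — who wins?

the North site

Round 1 first-place votes: the West site 9, the Downtown lot 6, the North site 11, the East site 0.
the North site and the West site advance.
Runoff: the North site is preferred to the West site by 17 voters; the West site by 9.
the North site wins the runoff.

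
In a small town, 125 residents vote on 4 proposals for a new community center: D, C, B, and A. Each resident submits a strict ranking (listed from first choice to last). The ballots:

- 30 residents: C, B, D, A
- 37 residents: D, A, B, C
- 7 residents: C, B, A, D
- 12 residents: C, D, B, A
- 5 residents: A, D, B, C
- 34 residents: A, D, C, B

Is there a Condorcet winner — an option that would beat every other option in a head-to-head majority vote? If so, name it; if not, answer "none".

D vs C: 76–49 for D.
D vs B: 88–37 for D.
D vs A: 79–46 for D.
D beats every other option head-to-head.

D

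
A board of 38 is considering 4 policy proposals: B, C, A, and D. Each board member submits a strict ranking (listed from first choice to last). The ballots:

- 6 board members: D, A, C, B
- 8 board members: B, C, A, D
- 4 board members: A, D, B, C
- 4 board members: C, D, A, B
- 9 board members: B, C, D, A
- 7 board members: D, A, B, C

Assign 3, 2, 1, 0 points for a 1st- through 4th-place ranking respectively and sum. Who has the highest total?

D

B: 6·0 + 8·3 + 4·1 + 4·0 + 9·3 + 7·1 = 62
C: 6·1 + 8·2 + 4·0 + 4·3 + 9·2 + 7·0 = 52
A: 6·2 + 8·1 + 4·3 + 4·1 + 9·0 + 7·2 = 50
D: 6·3 + 8·0 + 4·2 + 4·2 + 9·1 + 7·3 = 64
D has the highest Borda score (64).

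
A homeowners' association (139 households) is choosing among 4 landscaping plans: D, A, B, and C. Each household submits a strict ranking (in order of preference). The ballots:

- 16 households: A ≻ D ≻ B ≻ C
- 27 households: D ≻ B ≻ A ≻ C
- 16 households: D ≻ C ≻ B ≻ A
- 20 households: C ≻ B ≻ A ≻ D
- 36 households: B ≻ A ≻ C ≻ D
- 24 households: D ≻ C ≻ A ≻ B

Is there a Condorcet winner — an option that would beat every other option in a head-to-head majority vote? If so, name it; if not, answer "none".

Checking pairwise contests:
A beats D 72–67.
B beats A 99–40.
D beats B 83–56.
D beats C 83–56.
Every option loses at least one head-to-head, so there is no Condorcet winner.

none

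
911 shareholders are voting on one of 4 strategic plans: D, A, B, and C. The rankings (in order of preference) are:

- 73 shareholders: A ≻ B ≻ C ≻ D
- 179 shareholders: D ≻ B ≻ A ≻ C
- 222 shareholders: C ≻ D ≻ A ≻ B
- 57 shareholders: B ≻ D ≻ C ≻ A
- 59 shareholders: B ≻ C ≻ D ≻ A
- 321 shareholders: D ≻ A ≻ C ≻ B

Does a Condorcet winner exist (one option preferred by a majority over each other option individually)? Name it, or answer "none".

D

D vs A: 838–73 for D.
D vs B: 722–189 for D.
D vs C: 557–354 for D.
D beats every other option head-to-head.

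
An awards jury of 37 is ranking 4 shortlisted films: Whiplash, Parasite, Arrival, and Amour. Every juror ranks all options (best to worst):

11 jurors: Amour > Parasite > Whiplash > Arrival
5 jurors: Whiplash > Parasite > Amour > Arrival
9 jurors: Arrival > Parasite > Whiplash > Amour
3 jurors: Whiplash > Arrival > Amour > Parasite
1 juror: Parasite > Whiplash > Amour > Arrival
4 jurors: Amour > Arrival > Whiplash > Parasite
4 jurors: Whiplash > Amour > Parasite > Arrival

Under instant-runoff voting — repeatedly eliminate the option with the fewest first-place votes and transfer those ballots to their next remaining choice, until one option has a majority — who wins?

Round 1: Whiplash 12, Parasite 1, Arrival 9, Amour 15. Eliminate Parasite.
Round 2: Whiplash 13, Arrival 9, Amour 15. Eliminate Arrival.
Round 3: Whiplash 22, Amour 15. Whiplash has a majority.

Whiplash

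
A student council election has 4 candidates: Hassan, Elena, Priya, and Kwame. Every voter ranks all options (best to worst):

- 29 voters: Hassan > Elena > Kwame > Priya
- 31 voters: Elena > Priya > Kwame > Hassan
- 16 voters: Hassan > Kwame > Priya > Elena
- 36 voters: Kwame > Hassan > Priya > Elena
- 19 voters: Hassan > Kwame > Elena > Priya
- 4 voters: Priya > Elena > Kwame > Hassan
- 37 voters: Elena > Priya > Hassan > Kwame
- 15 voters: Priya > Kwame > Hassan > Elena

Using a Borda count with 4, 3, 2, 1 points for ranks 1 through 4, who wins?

Hassan

Hassan: 29·4 + 31·1 + 16·4 + 36·3 + 19·4 + 4·1 + 37·2 + 15·2 = 503
Elena: 29·3 + 31·4 + 16·1 + 36·1 + 19·2 + 4·3 + 37·4 + 15·1 = 476
Priya: 29·1 + 31·3 + 16·2 + 36·2 + 19·1 + 4·4 + 37·3 + 15·4 = 432
Kwame: 29·2 + 31·2 + 16·3 + 36·4 + 19·3 + 4·2 + 37·1 + 15·3 = 459
Hassan has the highest Borda score (503).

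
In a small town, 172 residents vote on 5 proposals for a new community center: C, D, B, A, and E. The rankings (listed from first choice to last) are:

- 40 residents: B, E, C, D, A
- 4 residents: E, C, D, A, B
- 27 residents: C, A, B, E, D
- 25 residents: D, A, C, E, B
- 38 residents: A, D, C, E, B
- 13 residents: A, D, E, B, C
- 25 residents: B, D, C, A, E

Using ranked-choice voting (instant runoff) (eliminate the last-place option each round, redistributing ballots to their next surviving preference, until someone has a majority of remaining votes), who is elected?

A

Round 1: C 27, D 25, B 65, A 51, E 4. Eliminate E.
Round 2: C 31, D 25, B 65, A 51. Eliminate D.
Round 3: C 31, B 65, A 76. Eliminate C.
Round 4: B 65, A 107. A has a majority.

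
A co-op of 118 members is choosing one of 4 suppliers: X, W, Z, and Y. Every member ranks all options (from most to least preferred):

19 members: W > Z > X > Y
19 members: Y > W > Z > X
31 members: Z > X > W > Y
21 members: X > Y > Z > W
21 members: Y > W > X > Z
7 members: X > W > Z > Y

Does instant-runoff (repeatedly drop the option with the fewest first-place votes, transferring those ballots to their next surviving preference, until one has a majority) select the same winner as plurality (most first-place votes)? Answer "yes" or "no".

yes

Instant-runoff — R1 X 28, W 19, Z 31, Y 40 (W out); R2 X 28, Z 50, Y 40 (X out); R3 Z 57, Y 61 (Y winner). Winner: Y.
Plurality — first-place votes: X 28, W 19, Z 31, Y 40. Winner: Y.
The two methods agree.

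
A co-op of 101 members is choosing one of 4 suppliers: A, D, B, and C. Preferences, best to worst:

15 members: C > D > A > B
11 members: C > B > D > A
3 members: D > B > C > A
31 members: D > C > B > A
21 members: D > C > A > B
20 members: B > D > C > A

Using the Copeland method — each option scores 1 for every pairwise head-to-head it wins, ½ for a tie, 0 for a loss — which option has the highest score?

A: loses to D, B, and C → score 0.
D: beats A, B, and C → score 3.
B: beats A; loses to D and C → score 1.
C: beats A and B; loses to D → score 2.
D has the best pairwise record.

D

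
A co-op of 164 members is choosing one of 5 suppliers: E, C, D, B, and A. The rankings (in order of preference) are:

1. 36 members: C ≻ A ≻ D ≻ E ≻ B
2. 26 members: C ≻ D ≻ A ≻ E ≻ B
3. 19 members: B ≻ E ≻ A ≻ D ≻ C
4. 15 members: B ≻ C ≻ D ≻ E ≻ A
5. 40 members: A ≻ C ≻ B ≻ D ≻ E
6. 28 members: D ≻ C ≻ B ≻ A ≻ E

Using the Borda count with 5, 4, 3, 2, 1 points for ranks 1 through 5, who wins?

E: 36·2 + 26·2 + 19·4 + 15·2 + 40·1 + 28·1 = 298
C: 36·5 + 26·5 + 19·1 + 15·4 + 40·4 + 28·4 = 661
D: 36·3 + 26·4 + 19·2 + 15·3 + 40·2 + 28·5 = 515
B: 36·1 + 26·1 + 19·5 + 15·5 + 40·3 + 28·3 = 436
A: 36·4 + 26·3 + 19·3 + 15·1 + 40·5 + 28·2 = 550
C has the highest Borda score (661).

C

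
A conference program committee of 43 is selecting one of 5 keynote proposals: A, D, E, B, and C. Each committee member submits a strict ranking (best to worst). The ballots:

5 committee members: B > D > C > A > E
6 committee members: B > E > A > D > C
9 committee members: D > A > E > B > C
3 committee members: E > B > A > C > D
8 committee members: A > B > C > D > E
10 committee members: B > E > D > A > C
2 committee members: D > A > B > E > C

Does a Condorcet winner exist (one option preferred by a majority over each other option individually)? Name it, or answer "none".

B vs A: 24–19 for B.
B vs D: 32–11 for B.
B vs E: 31–12 for B.
B vs C: 43–0 for B.
B beats every other option head-to-head.

B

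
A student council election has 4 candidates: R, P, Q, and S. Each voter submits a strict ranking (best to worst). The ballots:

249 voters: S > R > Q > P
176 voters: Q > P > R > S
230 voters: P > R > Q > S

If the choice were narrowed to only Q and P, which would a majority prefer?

Q

Voters preferring Q to P: 425; preferring P to Q: 230.
Q wins the head-to-head.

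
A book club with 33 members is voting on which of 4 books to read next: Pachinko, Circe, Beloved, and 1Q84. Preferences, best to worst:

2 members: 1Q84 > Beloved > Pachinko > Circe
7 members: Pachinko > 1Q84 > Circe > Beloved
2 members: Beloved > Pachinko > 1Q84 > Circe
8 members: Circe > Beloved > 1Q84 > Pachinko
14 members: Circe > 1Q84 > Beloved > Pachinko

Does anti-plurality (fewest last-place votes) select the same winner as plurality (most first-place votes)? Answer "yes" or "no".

no

Anti-plurality — last-place votes: Pachinko 22, Circe 4, Beloved 7, 1Q84 0. Winner: 1Q84.
Plurality — first-place votes: Pachinko 7, Circe 22, Beloved 2, 1Q84 2. Winner: Circe.
The two methods disagree.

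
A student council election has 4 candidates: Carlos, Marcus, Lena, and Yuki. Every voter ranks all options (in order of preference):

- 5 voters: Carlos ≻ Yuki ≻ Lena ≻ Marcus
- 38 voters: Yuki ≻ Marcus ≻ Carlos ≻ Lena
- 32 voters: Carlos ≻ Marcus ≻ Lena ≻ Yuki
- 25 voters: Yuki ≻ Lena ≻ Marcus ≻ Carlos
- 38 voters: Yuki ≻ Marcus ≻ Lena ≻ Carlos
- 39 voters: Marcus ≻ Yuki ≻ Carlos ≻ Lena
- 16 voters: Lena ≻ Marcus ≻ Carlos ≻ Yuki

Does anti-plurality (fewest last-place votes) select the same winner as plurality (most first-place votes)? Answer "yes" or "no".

Anti-plurality — last-place votes: Carlos 63, Marcus 5, Lena 77, Yuki 48. Winner: Marcus.
Plurality — first-place votes: Carlos 37, Marcus 39, Lena 16, Yuki 101. Winner: Yuki.
The two methods disagree.

no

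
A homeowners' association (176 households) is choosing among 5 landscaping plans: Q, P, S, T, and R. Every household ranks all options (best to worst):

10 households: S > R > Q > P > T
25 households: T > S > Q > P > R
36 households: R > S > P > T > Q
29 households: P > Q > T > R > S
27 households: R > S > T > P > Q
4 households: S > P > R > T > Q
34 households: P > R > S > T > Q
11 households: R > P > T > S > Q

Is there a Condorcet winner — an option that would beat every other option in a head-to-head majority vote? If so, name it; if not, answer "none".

Checking pairwise contests:
P beats Q 141–35.
S beats P 102–74.
R beats S 137–39.
P beats T 124–52.
P beats R 92–84.
Every option loses at least one head-to-head, so there is no Condorcet winner.

none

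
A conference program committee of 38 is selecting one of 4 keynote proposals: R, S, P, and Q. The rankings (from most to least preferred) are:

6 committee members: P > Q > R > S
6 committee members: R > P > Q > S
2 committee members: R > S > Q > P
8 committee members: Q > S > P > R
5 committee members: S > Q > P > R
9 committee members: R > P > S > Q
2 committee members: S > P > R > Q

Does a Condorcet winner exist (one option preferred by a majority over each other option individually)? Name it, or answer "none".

P vs R: 21–17 for P.
P vs S: 21–17 for P.
P vs Q: 23–15 for P.
P beats every other option head-to-head.

P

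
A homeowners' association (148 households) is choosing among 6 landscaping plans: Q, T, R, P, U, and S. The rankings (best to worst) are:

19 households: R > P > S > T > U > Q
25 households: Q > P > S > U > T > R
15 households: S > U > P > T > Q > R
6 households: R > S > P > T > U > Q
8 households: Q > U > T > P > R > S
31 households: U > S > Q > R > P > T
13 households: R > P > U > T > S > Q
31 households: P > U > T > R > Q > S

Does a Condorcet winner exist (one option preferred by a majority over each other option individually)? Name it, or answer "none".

P

P vs Q: 84–64 for P.
P vs T: 140–8 for P.
P vs R: 79–69 for P.
P vs U: 94–54 for P.
P vs S: 96–52 for P.
P beats every other option head-to-head.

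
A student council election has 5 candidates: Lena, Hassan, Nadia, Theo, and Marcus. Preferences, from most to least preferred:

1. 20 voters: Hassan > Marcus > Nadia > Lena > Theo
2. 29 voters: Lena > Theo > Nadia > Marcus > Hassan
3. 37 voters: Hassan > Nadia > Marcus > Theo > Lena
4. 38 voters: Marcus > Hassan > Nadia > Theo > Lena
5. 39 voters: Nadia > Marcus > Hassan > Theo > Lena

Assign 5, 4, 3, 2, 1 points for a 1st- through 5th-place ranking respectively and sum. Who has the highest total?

Lena: 20·2 + 29·5 + 37·1 + 38·1 + 39·1 = 299
Hassan: 20·5 + 29·1 + 37·5 + 38·4 + 39·3 = 583
Nadia: 20·3 + 29·3 + 37·4 + 38·3 + 39·5 = 604
Theo: 20·1 + 29·4 + 37·2 + 38·2 + 39·2 = 364
Marcus: 20·4 + 29·2 + 37·3 + 38·5 + 39·4 = 595
Nadia has the highest Borda score (604).

Nadia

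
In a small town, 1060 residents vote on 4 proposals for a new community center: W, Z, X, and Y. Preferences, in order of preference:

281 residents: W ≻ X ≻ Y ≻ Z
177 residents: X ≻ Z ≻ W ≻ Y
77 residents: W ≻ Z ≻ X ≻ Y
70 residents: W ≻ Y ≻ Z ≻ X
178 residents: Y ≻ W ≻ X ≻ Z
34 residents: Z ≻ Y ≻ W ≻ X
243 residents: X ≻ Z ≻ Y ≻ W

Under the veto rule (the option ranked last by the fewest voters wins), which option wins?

X

Last-place votes: W 243, Z 459, X 104, Y 254.
X is ranked last by the fewest voters, so X wins.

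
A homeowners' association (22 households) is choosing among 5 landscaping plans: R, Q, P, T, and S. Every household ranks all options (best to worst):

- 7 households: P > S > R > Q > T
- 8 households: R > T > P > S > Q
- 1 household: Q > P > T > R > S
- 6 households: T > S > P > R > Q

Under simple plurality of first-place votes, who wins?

First-place votes: R 8, Q 1, P 7, T 6, S 0.
R has the most first-place votes.

R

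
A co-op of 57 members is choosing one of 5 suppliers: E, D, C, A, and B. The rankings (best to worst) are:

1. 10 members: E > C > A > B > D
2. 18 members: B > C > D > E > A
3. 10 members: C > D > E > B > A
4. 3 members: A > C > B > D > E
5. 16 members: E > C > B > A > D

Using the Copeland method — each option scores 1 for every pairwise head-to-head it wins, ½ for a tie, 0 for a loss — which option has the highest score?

E: beats A and B; loses to D and C → score 2.
D: beats E; loses to C, A, and B → score 1.
C: beats E, D, A, and B → score 4.
A: beats D; loses to E, C, and B → score 1.
B: beats D and A; loses to E and C → score 2.
C has the best pairwise record.

C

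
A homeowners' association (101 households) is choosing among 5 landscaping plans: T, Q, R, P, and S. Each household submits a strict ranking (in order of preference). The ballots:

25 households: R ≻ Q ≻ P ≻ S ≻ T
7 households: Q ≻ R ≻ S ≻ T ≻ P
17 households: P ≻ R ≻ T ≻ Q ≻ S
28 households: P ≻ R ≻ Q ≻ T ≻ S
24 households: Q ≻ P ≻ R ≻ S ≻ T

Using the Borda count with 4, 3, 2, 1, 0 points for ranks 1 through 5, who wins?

R

T: 25·0 + 7·1 + 17·2 + 28·1 + 24·0 = 69
Q: 25·3 + 7·4 + 17·1 + 28·2 + 24·4 = 272
R: 25·4 + 7·3 + 17·3 + 28·3 + 24·2 = 304
P: 25·2 + 7·0 + 17·4 + 28·4 + 24·3 = 302
S: 25·1 + 7·2 + 17·0 + 28·0 + 24·1 = 63
R has the highest Borda score (304).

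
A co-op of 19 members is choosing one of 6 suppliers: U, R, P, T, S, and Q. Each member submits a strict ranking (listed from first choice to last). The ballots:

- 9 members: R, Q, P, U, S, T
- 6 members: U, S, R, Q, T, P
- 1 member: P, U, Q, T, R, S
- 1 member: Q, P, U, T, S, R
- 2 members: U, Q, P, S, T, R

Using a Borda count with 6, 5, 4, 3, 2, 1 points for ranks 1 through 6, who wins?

U

U: 9·3 + 6·6 + 1·5 + 1·4 + 2·6 = 84
R: 9·6 + 6·4 + 1·2 + 1·1 + 2·1 = 83
P: 9·4 + 6·1 + 1·6 + 1·5 + 2·4 = 61
T: 9·1 + 6·2 + 1·3 + 1·3 + 2·2 = 31
S: 9·2 + 6·5 + 1·1 + 1·2 + 2·3 = 57
Q: 9·5 + 6·3 + 1·4 + 1·6 + 2·5 = 83
U has the highest Borda score (84).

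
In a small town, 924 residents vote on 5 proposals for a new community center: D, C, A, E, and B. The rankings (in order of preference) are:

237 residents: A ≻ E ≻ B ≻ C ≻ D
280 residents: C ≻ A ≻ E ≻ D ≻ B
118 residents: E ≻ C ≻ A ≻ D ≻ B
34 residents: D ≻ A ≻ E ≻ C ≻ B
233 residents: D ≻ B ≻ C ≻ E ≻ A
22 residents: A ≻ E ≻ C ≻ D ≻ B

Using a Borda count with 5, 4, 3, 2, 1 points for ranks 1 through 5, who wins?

D: 237·1 + 280·2 + 118·2 + 34·5 + 233·5 + 22·2 = 2412
C: 237·2 + 280·5 + 118·4 + 34·2 + 233·3 + 22·3 = 3179
A: 237·5 + 280·4 + 118·3 + 34·4 + 233·1 + 22·5 = 3138
E: 237·4 + 280·3 + 118·5 + 34·3 + 233·2 + 22·4 = 3034
B: 237·3 + 280·1 + 118·1 + 34·1 + 233·4 + 22·1 = 2097
C has the highest Borda score (3179).

C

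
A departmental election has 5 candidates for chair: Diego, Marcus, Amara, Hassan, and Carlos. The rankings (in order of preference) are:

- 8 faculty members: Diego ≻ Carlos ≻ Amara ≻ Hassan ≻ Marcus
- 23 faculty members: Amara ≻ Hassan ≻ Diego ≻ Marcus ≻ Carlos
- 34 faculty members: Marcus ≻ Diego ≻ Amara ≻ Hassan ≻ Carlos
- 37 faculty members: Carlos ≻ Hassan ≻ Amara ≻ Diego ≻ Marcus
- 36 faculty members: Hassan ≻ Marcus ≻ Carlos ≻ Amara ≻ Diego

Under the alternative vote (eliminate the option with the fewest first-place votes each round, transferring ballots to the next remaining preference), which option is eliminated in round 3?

Marcus

Round 1: Diego 8, Marcus 34, Amara 23, Hassan 36, Carlos 37. Eliminate Diego.
Round 2: Marcus 34, Amara 23, Hassan 36, Carlos 45. Eliminate Amara.
Round 3: Marcus 34, Hassan 59, Carlos 45. Eliminate Marcus.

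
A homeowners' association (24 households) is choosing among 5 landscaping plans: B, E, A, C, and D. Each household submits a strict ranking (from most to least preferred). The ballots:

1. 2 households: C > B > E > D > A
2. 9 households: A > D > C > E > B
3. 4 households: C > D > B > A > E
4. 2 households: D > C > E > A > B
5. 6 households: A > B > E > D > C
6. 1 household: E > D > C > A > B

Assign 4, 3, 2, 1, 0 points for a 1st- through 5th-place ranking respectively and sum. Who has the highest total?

A

B: 2·3 + 9·0 + 4·2 + 2·0 + 6·3 + 1·0 = 32
E: 2·2 + 9·1 + 4·0 + 2·2 + 6·2 + 1·4 = 33
A: 2·0 + 9·4 + 4·1 + 2·1 + 6·4 + 1·1 = 67
C: 2·4 + 9·2 + 4·4 + 2·3 + 6·0 + 1·2 = 50
D: 2·1 + 9·3 + 4·3 + 2·4 + 6·1 + 1·3 = 58
A has the highest Borda score (67).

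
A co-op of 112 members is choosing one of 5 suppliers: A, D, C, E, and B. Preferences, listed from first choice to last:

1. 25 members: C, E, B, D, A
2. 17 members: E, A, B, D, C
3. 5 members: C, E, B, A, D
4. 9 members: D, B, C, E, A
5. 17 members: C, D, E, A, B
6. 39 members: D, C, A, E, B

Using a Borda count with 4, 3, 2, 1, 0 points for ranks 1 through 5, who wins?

C

A: 25·0 + 17·3 + 5·1 + 9·0 + 17·1 + 39·2 = 151
D: 25·1 + 17·1 + 5·0 + 9·4 + 17·3 + 39·4 = 285
C: 25·4 + 17·0 + 5·4 + 9·2 + 17·4 + 39·3 = 323
E: 25·3 + 17·4 + 5·3 + 9·1 + 17·2 + 39·1 = 240
B: 25·2 + 17·2 + 5·2 + 9·3 + 17·0 + 39·0 = 121
C has the highest Borda score (323).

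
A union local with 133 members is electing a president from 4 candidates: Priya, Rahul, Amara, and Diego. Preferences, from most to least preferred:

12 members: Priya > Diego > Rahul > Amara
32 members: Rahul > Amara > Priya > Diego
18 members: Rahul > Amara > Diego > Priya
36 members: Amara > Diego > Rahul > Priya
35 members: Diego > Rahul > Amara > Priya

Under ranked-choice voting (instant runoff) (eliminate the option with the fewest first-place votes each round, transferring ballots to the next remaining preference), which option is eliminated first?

Priya

Round 1: Priya 12, Rahul 50, Amara 36, Diego 35. Eliminate Priya.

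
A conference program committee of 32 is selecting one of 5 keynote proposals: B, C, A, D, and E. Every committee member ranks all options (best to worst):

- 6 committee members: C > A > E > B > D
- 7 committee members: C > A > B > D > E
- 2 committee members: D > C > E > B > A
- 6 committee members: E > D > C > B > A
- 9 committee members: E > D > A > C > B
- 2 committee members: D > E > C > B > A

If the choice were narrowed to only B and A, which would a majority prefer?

A

Voters preferring B to A: 10; preferring A to B: 22.
A wins the head-to-head.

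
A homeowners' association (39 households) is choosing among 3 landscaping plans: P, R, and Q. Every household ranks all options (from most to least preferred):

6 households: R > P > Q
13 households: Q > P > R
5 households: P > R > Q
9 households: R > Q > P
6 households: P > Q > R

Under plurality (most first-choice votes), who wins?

R

First-place votes: P 11, R 15, Q 13.
R has the most first-place votes.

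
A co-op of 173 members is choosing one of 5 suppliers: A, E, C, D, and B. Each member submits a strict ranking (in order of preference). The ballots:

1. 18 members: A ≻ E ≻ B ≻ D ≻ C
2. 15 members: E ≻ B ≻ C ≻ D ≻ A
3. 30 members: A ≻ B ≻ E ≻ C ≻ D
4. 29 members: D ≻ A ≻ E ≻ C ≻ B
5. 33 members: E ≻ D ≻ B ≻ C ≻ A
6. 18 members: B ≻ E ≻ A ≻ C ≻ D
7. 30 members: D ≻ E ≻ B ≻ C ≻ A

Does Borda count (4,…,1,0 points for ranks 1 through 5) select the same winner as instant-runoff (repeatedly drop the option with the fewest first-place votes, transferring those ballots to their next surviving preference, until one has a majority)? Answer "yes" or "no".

Borda — scores: A 315, E 508, C 170, D 368, B 369. Winner: E.
Instant-runoff — R1 A 48, E 48, C 0, D 59, B 18 (C out); R2 A 48, E 48, D 59, B 18 (B out); R3 A 48, E 66, D 59 (A out); R4 E 114, D 59 (E winner). Winner: E.
The two methods agree.

yes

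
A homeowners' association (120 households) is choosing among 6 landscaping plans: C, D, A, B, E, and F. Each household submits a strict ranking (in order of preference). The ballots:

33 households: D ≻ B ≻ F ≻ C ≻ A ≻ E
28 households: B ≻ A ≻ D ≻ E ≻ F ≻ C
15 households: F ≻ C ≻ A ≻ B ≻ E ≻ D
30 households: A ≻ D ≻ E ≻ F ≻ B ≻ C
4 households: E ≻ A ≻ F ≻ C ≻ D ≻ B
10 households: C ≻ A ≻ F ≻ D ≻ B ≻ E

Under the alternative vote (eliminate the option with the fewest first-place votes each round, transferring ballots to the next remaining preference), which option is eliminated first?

E

Round 1: C 10, D 33, A 30, B 28, E 4, F 15. Eliminate E.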